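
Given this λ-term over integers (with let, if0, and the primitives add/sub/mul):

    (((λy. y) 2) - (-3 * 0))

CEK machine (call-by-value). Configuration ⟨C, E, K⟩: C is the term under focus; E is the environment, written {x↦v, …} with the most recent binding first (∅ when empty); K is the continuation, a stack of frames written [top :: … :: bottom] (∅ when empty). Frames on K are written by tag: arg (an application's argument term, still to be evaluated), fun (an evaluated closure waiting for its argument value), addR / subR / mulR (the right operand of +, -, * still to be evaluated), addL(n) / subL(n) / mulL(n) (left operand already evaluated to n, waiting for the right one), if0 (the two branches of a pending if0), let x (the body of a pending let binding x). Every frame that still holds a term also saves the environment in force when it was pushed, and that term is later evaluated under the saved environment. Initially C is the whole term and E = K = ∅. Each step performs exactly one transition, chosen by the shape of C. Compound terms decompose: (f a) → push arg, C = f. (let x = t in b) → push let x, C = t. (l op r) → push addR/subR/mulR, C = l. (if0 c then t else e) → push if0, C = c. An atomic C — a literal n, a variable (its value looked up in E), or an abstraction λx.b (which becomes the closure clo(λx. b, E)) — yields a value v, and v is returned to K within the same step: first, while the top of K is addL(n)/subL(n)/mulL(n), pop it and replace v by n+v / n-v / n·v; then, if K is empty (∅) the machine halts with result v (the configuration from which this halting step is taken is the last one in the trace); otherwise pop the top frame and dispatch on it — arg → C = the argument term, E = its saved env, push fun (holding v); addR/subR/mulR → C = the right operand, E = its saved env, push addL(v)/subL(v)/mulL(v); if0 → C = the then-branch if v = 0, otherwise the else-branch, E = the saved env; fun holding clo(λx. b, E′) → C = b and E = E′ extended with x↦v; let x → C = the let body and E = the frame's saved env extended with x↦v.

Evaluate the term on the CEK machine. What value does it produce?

[0] ⟨C=(((λy. y) 2) - (-3 * 0)); E=∅; K=∅⟩
[1] ⟨C=((λy. y) 2); E=∅; K=[subR]⟩
[2] ⟨C=(λy. y); E=∅; K=[arg :: subR]⟩
[3] ⟨C=2; E=∅; K=[fun :: subR]⟩
[4] ⟨C=y; E={y↦2}; K=[subR]⟩
[5] ⟨C=(-3 * 0); E=∅; K=[subL(2)]⟩
[6] ⟨C=-3; E=∅; K=[mulR :: subL(2)]⟩
[7] ⟨C=0; E=∅; K=[mulL(-3) :: subL(2)]⟩
→ final value 2

Answer: 2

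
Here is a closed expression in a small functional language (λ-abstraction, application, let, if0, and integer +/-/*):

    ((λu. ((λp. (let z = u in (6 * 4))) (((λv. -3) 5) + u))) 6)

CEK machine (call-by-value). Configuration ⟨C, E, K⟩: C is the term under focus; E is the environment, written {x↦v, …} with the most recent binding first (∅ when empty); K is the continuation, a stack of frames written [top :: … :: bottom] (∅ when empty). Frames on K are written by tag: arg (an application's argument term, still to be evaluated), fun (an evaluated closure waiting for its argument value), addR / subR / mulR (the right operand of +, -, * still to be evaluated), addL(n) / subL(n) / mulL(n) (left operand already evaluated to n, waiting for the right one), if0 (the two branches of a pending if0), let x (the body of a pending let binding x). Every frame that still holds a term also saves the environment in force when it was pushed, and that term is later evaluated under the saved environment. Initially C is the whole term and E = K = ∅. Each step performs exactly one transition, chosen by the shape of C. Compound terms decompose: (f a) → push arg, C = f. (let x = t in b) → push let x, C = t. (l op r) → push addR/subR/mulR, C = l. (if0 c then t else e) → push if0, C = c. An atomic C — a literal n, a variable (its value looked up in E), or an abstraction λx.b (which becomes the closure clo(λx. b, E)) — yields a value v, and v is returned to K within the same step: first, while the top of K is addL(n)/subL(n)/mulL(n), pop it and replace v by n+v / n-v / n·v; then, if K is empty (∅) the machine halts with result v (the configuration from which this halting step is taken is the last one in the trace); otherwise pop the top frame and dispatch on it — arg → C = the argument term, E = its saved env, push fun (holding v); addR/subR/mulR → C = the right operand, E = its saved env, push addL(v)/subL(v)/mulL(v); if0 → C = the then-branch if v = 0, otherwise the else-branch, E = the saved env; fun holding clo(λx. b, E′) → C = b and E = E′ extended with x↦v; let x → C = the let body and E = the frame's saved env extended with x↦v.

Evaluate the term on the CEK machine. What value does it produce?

Answer: 24

Execution trace:
step 0: [C=((λu. ((λp. (let z = u in (6 * 4))) (((λv. -3) 5) + u))) 6) | E=∅ | K=∅]
step 1: [C=(λu. ((λp. (let z = u in (6 * 4))) (((λv. -3) 5) + u))) | E=∅ | K=[arg]]
step 2: [C=6 | E=∅ | K=[fun]]
step 3: [C=((λp. (let z = u in (6 * 4))) (((λv. -3) 5) + u)) | E={u↦6} | K=∅]
step 4: [C=(λp. (let z = u in (6 * 4))) | E={u↦6} | K=[arg]]
step 5: [C=(((λv. -3) 5) + u) | E={u↦6} | K=[fun]]
step 6: [C=((λv. -3) 5) | E={u↦6} | K=[addR :: fun]]
step 7: [C=(λv. -3) | E={u↦6} | K=[arg :: addR :: fun]]
step 8: [C=5 | E={u↦6} | K=[fun :: addR :: fun]]
step 9: [C=-3 | E={v↦5, u↦6} | K=[addR :: fun]]
step 10: [C=u | E={u↦6} | K=[addL(-3) :: fun]]
step 11: [C=(let z = u in (6 * 4)) | E={p↦3, u↦6} | K=∅]
step 12: [C=u | E={p↦3, u↦6} | K=[let z]]
step 13: [C=(6 * 4) | E={z↦6, p↦3, u↦6} | K=∅]
step 14: [C=6 | E={z↦6, p↦3, u↦6} | K=[mulR]]
step 15: [C=4 | E={z↦6, p↦3, u↦6} | K=[mulL(6)]]
→ final value 24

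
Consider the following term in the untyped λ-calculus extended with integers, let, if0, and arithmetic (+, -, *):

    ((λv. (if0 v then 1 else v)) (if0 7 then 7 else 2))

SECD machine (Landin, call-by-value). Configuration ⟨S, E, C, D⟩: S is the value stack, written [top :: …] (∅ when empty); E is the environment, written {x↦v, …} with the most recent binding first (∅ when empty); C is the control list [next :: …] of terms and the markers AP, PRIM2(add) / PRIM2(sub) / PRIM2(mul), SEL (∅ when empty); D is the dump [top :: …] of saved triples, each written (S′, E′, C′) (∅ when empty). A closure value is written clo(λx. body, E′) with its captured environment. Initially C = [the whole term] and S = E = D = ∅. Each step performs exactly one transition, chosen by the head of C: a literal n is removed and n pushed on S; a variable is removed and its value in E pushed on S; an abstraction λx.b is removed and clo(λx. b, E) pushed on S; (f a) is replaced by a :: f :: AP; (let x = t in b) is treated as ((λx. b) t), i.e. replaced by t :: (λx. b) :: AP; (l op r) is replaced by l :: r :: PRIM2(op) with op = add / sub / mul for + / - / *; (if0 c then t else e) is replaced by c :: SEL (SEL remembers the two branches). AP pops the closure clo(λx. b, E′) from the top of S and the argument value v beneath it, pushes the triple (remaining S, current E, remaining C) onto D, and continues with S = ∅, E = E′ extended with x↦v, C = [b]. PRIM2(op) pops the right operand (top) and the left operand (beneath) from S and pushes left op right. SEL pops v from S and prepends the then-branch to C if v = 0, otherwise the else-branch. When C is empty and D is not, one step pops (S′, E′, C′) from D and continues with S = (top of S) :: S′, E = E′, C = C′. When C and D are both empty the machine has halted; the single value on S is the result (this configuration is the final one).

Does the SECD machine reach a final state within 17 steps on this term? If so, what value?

[0] [S=∅ | E=∅ | C=[((λv. (if0 v then 1 else v)) (if0 7 then 7 else 2))] | D=∅]
[1] [S=∅ | E=∅ | C=[(if0 7 then 7 else 2) :: (λv. (if0 v then 1 else v)) :: AP] | D=∅]
[2] [S=∅ | E=∅ | C=[7 :: SEL :: (λv. (if0 v then 1 else v)) :: AP] | D=∅]
[3] [S=[7] | E=∅ | C=[SEL :: (λv. (if0 v then 1 else v)) :: AP] | D=∅]
[4] [S=∅ | E=∅ | C=[2 :: (λv. (if0 v then 1 else v)) :: AP] | D=∅]
[5] [S=[2] | E=∅ | C=[(λv. (if0 v then 1 else v)) :: AP] | D=∅]
[6] [S=[clo(λv. (if0 v then 1 else v), ∅) :: 2] | E=∅ | C=[AP] | D=∅]
[7] [S=∅ | E={v↦2} | C=[(if0 v then 1 else v)] | D=[(∅, ∅, ∅)]]
[8] [S=∅ | E={v↦2} | C=[v :: SEL] | D=[(∅, ∅, ∅)]]
[9] [S=[2] | E={v↦2} | C=[SEL] | D=[(∅, ∅, ∅)]]
[10] [S=∅ | E={v↦2} | C=[v] | D=[(∅, ∅, ∅)]]
[11] [S=[2] | E={v↦2} | C=∅ | D=[(∅, ∅, ∅)]]
[12] [S=[2] | E=∅ | C=∅ | D=∅]
→ final value 2

Answer: 2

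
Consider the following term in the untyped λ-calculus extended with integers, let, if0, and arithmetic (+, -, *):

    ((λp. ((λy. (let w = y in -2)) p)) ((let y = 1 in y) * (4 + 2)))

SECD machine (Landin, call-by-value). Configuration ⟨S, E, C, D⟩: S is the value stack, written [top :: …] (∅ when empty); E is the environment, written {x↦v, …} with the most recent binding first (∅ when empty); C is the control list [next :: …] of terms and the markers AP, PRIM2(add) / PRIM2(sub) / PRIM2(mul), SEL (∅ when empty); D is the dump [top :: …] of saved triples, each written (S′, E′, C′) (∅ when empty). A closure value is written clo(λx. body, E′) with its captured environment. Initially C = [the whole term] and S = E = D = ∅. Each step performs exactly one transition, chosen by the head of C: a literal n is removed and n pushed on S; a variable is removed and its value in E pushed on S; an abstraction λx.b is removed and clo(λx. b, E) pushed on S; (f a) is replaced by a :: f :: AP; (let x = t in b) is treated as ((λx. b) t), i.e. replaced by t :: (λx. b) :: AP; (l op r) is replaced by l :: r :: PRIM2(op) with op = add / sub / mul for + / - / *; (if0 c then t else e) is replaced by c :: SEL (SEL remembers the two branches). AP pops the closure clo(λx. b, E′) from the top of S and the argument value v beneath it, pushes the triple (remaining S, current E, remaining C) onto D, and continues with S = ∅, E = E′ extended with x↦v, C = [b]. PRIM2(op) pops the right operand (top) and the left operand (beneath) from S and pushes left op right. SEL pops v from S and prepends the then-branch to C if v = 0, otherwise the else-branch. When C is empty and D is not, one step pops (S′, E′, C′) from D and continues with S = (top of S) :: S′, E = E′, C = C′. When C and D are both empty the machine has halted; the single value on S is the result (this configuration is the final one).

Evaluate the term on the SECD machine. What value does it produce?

Answer: -2

Execution trace:
t=0: <S=∅, E=∅, C=[((λp. ((λy. (let w = y in -2)) p)) ((let y = 1 in y) * (4 + 2)))], D=∅>
t=1: <S=∅, E=∅, C=[((let y = 1 in y) * (4 + 2)) :: (λp. ((λy. (let w = y in -2)) p)) :: AP], D=∅>
t=2: <S=∅, E=∅, C=[(let y = 1 in y) :: (4 + 2) :: PRIM2(mul) :: (λp. ((λy. (let w = y in -2)) p)) :: AP], D=∅>
t=3: <S=∅, E=∅, C=[1 :: (λy. y) :: AP :: (4 + 2) :: PRIM2(mul) :: (λp. ((λy. (let w = y in -2)) p)) :: AP], D=∅>
t=4: <S=[1], E=∅, C=[(λy. y) :: AP :: (4 + 2) :: PRIM2(mul) :: (λp. ((λy. (let w = y in -2)) p)) :: AP], D=∅>
t=5: <S=[clo(λy. y, ∅) :: 1], E=∅, C=[AP :: (4 + 2) :: PRIM2(mul) :: (λp. ((λy. (let w = y in -2)) p)) :: AP], D=∅>
t=6: <S=∅, E={y↦1}, C=[y], D=[(∅, ∅, [(4 + 2) :: PRIM2(mul) :: (λp. ((λy. (let w = y in -2)) p)) :: AP])]>
t=7: <S=[1], E={y↦1}, C=∅, D=[(∅, ∅, [(4 + 2) :: PRIM2(mul) :: (λp. ((λy. (let w = y in -2)) p)) :: AP])]>
t=8: <S=[1], E=∅, C=[(4 + 2) :: PRIM2(mul) :: (λp. ((λy. (let w = y in -2)) p)) :: AP], D=∅>
t=9: <S=[1], E=∅, C=[4 :: 2 :: PRIM2(add) :: PRIM2(mul) :: (λp. ((λy. (let w = y in -2)) p)) :: AP], D=∅>
t=10: <S=[4 :: 1], E=∅, C=[2 :: PRIM2(add) :: PRIM2(mul) :: (λp. ((λy. (let w = y in -2)) p)) :: AP], D=∅>
t=11: <S=[2 :: 4 :: 1], E=∅, C=[PRIM2(add) :: PRIM2(mul) :: (λp. ((λy. (let w = y in -2)) p)) :: AP], D=∅>
t=12: <S=[6 :: 1], E=∅, C=[PRIM2(mul) :: (λp. ((λy. (let w = y in -2)) p)) :: AP], D=∅>
t=13: <S=[6], E=∅, C=[(λp. ((λy. (let w = y in -2)) p)) :: AP], D=∅>
t=14: <S=[clo(λp. ((λy. (let w = y in -2)) p), ∅) :: 6], E=∅, C=[AP], D=∅>
t=15: <S=∅, E={p↦6}, C=[((λy. (let w = y in -2)) p)], D=[(∅, ∅, ∅)]>
t=16: <S=∅, E={p↦6}, C=[p :: (λy. (let w = y in -2)) :: AP], D=[(∅, ∅, ∅)]>
t=17: <S=[6], E={p↦6}, C=[(λy. (let w = y in -2)) :: AP], D=[(∅, ∅, ∅)]>
t=18: <S=[clo(λy. (let w = y in -2), {p↦6}) :: 6], E={p↦6}, C=[AP], D=[(∅, ∅, ∅)]>
t=19: <S=∅, E={y↦6, p↦6}, C=[(let w = y in -2)], D=[(∅, {p↦6}, ∅) :: (∅, ∅, ∅)]>
t=20: <S=∅, E={y↦6, p↦6}, C=[y :: (λw. -2) :: AP], D=[(∅, {p↦6}, ∅) :: (∅, ∅, ∅)]>
t=21: <S=[6], E={y↦6, p↦6}, C=[(λw. -2) :: AP], D=[(∅, {p↦6}, ∅) :: (∅, ∅, ∅)]>
t=22: <S=[clo(λw. -2, {y↦6, p↦6}) :: 6], E={y↦6, p↦6}, C=[AP], D=[(∅, {p↦6}, ∅) :: (∅, ∅, ∅)]>
t=23: <S=∅, E={w↦6, y↦6, p↦6}, C=[-2], D=[(∅, {y↦6, p↦6}, ∅) :: (∅, {p↦6}, ∅) :: (∅, ∅, ∅)]>
t=24: <S=[-2], E={w↦6, y↦6, p↦6}, C=∅, D=[(∅, {y↦6, p↦6}, ∅) :: (∅, {p↦6}, ∅) :: (∅, ∅, ∅)]>
t=25: <S=[-2], E={y↦6, p↦6}, C=∅, D=[(∅, {p↦6}, ∅) :: (∅, ∅, ∅)]>
t=26: <S=[-2], E={p↦6}, C=∅, D=[(∅, ∅, ∅)]>
t=27: <S=[-2], E=∅, C=∅, D=∅>
→ final value -2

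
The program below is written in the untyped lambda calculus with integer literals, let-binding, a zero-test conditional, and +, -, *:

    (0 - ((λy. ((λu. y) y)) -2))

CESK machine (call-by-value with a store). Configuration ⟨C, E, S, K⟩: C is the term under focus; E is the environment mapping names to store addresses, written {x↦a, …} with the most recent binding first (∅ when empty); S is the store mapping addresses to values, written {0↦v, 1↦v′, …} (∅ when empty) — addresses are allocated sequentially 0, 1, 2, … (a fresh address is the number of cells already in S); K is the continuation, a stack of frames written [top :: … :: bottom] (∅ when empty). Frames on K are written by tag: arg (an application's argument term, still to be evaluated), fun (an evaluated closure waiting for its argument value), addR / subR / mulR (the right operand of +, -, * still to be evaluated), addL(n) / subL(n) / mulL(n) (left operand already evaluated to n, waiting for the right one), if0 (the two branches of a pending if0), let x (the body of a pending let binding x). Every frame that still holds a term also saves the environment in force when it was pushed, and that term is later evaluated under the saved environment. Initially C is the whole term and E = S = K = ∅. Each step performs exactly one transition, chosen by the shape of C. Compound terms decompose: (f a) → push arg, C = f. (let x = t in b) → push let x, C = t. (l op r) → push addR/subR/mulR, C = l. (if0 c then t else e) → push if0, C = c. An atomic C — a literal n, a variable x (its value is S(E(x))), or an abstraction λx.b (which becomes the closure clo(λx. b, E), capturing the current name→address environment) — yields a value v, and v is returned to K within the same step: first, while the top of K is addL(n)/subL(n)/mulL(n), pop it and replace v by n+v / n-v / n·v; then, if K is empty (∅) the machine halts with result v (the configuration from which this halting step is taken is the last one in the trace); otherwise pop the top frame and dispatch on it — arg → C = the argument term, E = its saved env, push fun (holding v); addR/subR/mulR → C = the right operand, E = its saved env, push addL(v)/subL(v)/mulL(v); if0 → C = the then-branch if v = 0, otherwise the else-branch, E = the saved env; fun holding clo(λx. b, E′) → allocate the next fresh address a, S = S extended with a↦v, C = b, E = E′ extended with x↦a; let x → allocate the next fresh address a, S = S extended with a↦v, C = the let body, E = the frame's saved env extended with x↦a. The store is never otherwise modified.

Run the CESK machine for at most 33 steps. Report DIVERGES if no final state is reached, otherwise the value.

step 0: <C=(0 - ((λy. ((λu. y) y)) -2)), E=∅, S=∅, K=∅>
step 1: <C=0, E=∅, S=∅, K=[subR]>
step 2: <C=((λy. ((λu. y) y)) -2), E=∅, S=∅, K=[subL(0)]>
step 3: <C=(λy. ((λu. y) y)), E=∅, S=∅, K=[arg :: subL(0)]>
step 4: <C=-2, E=∅, S=∅, K=[fun :: subL(0)]>
step 5: <C=((λu. y) y), E={y↦0}, S={0↦-2}, K=[subL(0)]>
step 6: <C=(λu. y), E={y↦0}, S={0↦-2}, K=[arg :: subL(0)]>
step 7: <C=y, E={y↦0}, S={0↦-2}, K=[fun :: subL(0)]>
step 8: <C=y, E={u↦1, y↦0}, S={0↦-2, 1↦-2}, K=[subL(0)]>
→ final value 2

Answer: 2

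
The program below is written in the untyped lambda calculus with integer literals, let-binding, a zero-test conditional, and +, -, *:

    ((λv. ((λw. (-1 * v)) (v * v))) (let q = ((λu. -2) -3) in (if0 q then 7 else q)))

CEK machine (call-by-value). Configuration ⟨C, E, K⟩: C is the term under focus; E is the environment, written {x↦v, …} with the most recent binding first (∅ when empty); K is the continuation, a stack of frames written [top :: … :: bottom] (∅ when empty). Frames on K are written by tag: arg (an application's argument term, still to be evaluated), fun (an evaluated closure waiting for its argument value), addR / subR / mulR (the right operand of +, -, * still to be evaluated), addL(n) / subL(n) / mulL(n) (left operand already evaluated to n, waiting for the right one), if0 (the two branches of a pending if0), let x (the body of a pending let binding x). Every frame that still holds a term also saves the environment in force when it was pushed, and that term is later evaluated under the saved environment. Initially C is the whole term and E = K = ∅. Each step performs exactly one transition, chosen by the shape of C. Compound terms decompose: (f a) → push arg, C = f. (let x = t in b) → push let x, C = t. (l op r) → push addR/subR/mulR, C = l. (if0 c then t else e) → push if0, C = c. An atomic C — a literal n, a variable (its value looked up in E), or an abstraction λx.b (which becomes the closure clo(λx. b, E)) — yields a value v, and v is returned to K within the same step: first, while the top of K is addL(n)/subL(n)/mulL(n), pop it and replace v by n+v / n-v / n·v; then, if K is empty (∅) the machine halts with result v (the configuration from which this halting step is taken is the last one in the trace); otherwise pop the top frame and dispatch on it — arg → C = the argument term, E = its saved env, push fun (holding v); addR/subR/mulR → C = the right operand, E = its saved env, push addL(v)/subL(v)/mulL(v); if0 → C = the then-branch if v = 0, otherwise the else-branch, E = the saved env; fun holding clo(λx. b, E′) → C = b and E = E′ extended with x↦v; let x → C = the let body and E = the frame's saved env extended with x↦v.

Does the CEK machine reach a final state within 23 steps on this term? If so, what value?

Answer: 2

Derivation:
t=0: ⟨C=((λv. ((λw. (-1 * v)) (v * v))) (let q = ((λu. -2) -3) in (if0 q then 7 else q))); E=∅; K=∅⟩
t=1: ⟨C=(λv. ((λw. (-1 * v)) (v * v))); E=∅; K=[arg]⟩
t=2: ⟨C=(let q = ((λu. -2) -3) in (if0 q then 7 else q)); E=∅; K=[fun]⟩
t=3: ⟨C=((λu. -2) -3); E=∅; K=[let q :: fun]⟩
t=4: ⟨C=(λu. -2); E=∅; K=[arg :: let q :: fun]⟩
t=5: ⟨C=-3; E=∅; K=[fun :: let q :: fun]⟩
t=6: ⟨C=-2; E={u↦-3}; K=[let q :: fun]⟩
t=7: ⟨C=(if0 q then 7 else q); E={q↦-2}; K=[fun]⟩
t=8: ⟨C=q; E={q↦-2}; K=[if0 :: fun]⟩
t=9: ⟨C=q; E={q↦-2}; K=[fun]⟩
t=10: ⟨C=((λw. (-1 * v)) (v * v)); E={v↦-2}; K=∅⟩
t=11: ⟨C=(λw. (-1 * v)); E={v↦-2}; K=[arg]⟩
t=12: ⟨C=(v * v); E={v↦-2}; K=[fun]⟩
t=13: ⟨C=v; E={v↦-2}; K=[mulR :: fun]⟩
t=14: ⟨C=v; E={v↦-2}; K=[mulL(-2) :: fun]⟩
t=15: ⟨C=(-1 * v); E={w↦4, v↦-2}; K=∅⟩
t=16: ⟨C=-1; E={w↦4, v↦-2}; K=[mulR]⟩
t=17: ⟨C=v; E={w↦4, v↦-2}; K=[mulL(-1)]⟩
→ final value 2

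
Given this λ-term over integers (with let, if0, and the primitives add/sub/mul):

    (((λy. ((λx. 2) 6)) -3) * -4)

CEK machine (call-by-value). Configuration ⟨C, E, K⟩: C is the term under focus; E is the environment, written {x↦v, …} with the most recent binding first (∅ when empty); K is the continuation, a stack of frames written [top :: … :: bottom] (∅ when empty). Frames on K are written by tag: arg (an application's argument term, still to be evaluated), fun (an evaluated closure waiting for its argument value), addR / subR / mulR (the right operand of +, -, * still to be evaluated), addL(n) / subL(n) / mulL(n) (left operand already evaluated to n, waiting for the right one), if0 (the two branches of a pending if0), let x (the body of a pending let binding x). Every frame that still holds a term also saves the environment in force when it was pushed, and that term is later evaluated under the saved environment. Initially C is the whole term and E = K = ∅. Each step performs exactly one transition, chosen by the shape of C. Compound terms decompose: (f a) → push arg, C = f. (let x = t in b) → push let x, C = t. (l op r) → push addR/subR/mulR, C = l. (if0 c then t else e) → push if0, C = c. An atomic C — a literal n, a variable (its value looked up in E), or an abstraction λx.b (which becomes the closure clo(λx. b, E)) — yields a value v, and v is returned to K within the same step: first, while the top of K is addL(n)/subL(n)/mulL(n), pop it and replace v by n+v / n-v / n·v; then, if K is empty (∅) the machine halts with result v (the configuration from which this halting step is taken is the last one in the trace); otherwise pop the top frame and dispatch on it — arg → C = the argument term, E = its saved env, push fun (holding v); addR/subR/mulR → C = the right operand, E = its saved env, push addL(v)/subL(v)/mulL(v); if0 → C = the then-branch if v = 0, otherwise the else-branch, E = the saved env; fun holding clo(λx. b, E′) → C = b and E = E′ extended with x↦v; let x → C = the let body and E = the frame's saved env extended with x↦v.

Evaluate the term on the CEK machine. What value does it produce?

Answer: -8

Execution trace:
t=0: <C=(((λy. ((λx. 2) 6)) -3) * -4), E=∅, K=∅>
t=1: <C=((λy. ((λx. 2) 6)) -3), E=∅, K=[mulR]>
t=2: <C=(λy. ((λx. 2) 6)), E=∅, K=[arg :: mulR]>
t=3: <C=-3, E=∅, K=[fun :: mulR]>
t=4: <C=((λx. 2) 6), E={y↦-3}, K=[mulR]>
t=5: <C=(λx. 2), E={y↦-3}, K=[arg :: mulR]>
t=6: <C=6, E={y↦-3}, K=[fun :: mulR]>
t=7: <C=2, E={x↦6, y↦-3}, K=[mulR]>
t=8: <C=-4, E=∅, K=[mulL(2)]>
→ final value -8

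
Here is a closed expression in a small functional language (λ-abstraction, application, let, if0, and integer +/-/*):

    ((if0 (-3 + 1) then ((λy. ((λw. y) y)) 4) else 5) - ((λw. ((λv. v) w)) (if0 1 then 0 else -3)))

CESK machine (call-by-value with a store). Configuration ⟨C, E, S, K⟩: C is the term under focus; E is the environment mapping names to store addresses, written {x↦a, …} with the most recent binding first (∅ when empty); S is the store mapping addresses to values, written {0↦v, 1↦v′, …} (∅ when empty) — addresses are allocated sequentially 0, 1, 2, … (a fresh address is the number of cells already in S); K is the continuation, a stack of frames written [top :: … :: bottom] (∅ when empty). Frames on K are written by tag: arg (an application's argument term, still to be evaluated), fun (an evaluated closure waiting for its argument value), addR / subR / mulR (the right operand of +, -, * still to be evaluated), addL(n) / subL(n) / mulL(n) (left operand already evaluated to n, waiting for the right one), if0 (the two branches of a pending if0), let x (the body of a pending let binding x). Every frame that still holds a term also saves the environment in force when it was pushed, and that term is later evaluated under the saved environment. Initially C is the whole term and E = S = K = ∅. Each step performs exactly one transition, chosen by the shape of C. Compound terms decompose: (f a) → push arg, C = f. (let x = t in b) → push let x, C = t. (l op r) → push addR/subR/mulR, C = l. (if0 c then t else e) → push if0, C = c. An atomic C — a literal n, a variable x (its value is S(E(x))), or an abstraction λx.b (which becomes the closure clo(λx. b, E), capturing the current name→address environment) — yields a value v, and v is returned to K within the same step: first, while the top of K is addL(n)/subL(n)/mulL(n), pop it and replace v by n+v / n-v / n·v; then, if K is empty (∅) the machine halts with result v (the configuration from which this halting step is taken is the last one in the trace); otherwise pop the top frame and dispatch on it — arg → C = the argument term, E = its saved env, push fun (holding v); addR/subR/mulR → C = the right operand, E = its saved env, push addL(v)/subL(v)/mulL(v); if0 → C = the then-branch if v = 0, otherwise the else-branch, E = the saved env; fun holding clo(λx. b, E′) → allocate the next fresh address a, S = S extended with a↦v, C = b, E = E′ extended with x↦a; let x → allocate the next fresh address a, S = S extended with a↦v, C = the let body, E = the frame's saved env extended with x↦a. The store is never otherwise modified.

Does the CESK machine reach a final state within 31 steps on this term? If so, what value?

Answer: 8

Derivation:
0. [C=((if0 (-3 + 1) then ((λy. ((λw. y) y)) 4) else 5) - ((λw. ((λv. v) w)) (if0 1 then 0 else -3))) | E=∅ | S=∅ | K=∅]
1. [C=(if0 (-3 + 1) then ((λy. ((λw. y) y)) 4) else 5) | E=∅ | S=∅ | K=[subR]]
2. [C=(-3 + 1) | E=∅ | S=∅ | K=[if0 :: subR]]
3. [C=-3 | E=∅ | S=∅ | K=[addR :: if0 :: subR]]
4. [C=1 | E=∅ | S=∅ | K=[addL(-3) :: if0 :: subR]]
5. [C=5 | E=∅ | S=∅ | K=[subR]]
6. [C=((λw. ((λv. v) w)) (if0 1 then 0 else -3)) | E=∅ | S=∅ | K=[subL(5)]]
7. [C=(λw. ((λv. v) w)) | E=∅ | S=∅ | K=[arg :: subL(5)]]
8. [C=(if0 1 then 0 else -3) | E=∅ | S=∅ | K=[fun :: subL(5)]]
9. [C=1 | E=∅ | S=∅ | K=[if0 :: fun :: subL(5)]]
10. [C=-3 | E=∅ | S=∅ | K=[fun :: subL(5)]]
11. [C=((λv. v) w) | E={w↦0} | S={0↦-3} | K=[subL(5)]]
12. [C=(λv. v) | E={w↦0} | S={0↦-3} | K=[arg :: subL(5)]]
13. [C=w | E={w↦0} | S={0↦-3} | K=[fun :: subL(5)]]
14. [C=v | E={v↦1, w↦0} | S={0↦-3, 1↦-3} | K=[subL(5)]]
→ final value 8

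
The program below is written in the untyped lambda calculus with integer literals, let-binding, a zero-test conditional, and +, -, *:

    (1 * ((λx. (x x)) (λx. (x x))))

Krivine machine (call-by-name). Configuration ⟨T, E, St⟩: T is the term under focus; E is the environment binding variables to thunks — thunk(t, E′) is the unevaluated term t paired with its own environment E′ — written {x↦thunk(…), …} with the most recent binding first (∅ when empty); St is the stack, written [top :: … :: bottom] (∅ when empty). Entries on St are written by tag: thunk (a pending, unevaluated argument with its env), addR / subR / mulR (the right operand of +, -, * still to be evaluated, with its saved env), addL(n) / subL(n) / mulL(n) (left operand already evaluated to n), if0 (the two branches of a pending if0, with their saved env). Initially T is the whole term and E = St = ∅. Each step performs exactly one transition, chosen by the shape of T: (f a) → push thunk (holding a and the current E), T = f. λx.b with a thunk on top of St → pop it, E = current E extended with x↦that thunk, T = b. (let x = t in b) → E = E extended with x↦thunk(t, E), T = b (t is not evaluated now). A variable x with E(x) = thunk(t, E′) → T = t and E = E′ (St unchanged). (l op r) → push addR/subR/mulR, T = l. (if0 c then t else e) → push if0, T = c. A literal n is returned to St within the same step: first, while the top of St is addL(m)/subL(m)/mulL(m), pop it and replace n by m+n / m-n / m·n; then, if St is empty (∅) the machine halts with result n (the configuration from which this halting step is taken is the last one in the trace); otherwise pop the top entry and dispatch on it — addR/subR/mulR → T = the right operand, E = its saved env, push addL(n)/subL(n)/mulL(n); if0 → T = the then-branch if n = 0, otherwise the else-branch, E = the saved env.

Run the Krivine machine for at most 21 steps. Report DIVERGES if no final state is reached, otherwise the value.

Answer: DIVERGES (no final state within 21 steps)

Execution trace:
t=0: ⟨T=(1 * ((λx. (x x)) (λx. (x x)))); E=∅; St=∅⟩
t=1: ⟨T=1; E=∅; St=[mulR]⟩
t=2: ⟨T=((λx. (x x)) (λx. (x x))); E=∅; St=[mulL(1)]⟩
t=3: ⟨T=(λx. (x x)); E=∅; St=[thunk :: mulL(1)]⟩
t=4: ⟨T=(x x); E={x↦thunk((λx. (x x)), ∅)}; St=[mulL(1)]⟩
t=5: ⟨T=x; E={x↦thunk((λx. (x x)), ∅)}; St=[thunk :: mulL(1)]⟩
t=6: ⟨T=(λx. (x x)); E=∅; St=[thunk :: mulL(1)]⟩
t=7: ⟨T=(x x); E={x↦thunk(x, {x↦thunk((λx. (x x)), ∅)})}; St=[mulL(1)]⟩
t=8: ⟨T=x; E={x↦thunk(x, {x↦thunk((λx. (x x)), ∅)})}; St=[thunk :: mulL(1)]⟩
t=9: ⟨T=x; E={x↦thunk((λx. (x x)), ∅)}; St=[thunk :: mulL(1)]⟩
t=10: ⟨T=(λx. (x x)); E=∅; St=[thunk :: mulL(1)]⟩
t=11: ⟨T=(x x); E={x↦thunk(x, {x↦thunk(x, {x↦thunk((λx. (x x)), ∅)})})}; St=[mulL(1)]⟩
t=12: ⟨T=x; E={x↦thunk(x, {x↦thunk(x, {x↦thunk((λx. (x x)), ∅)})})}; St=[thunk :: mulL(1)]⟩
t=13: ⟨T=x; E={x↦thunk(x, {x↦thunk((λx. (x x)), ∅)})}; St=[thunk :: mulL(1)]⟩
t=14: ⟨T=x; E={x↦thunk((λx. (x x)), ∅)}; St=[thunk :: mulL(1)]⟩
t=15: ⟨T=(λx. (x x)); E=∅; St=[thunk :: mulL(1)]⟩
t=16: ⟨T=(x x); E={x↦thunk(x, {x↦thunk(x, {x↦thunk(x, {x↦thunk((λx. (x x)), ∅)})})})}; St=[mulL(1)]⟩
t=17: ⟨T=x; E={x↦thunk(x, {x↦thunk(x, {x↦thunk(x, {x↦thunk((λx. (x x)), ∅)})})})}; St=[thunk :: mulL(1)]⟩
t=18: ⟨T=x; E={x↦thunk(x, {x↦thunk(x, {x↦thunk((λx. (x x)), ∅)})})}; St=[thunk :: mulL(1)]⟩
t=19: ⟨T=x; E={x↦thunk(x, {x↦thunk((λx. (x x)), ∅)})}; St=[thunk :: mulL(1)]⟩
t=20: ⟨T=x; E={x↦thunk((λx. (x x)), ∅)}; St=[thunk :: mulL(1)]⟩
t=21: ⟨T=(λx. (x x)); E=∅; St=[thunk :: mulL(1)]⟩
→ 21 transitions taken and the configuration is still not final: no result within 21 steps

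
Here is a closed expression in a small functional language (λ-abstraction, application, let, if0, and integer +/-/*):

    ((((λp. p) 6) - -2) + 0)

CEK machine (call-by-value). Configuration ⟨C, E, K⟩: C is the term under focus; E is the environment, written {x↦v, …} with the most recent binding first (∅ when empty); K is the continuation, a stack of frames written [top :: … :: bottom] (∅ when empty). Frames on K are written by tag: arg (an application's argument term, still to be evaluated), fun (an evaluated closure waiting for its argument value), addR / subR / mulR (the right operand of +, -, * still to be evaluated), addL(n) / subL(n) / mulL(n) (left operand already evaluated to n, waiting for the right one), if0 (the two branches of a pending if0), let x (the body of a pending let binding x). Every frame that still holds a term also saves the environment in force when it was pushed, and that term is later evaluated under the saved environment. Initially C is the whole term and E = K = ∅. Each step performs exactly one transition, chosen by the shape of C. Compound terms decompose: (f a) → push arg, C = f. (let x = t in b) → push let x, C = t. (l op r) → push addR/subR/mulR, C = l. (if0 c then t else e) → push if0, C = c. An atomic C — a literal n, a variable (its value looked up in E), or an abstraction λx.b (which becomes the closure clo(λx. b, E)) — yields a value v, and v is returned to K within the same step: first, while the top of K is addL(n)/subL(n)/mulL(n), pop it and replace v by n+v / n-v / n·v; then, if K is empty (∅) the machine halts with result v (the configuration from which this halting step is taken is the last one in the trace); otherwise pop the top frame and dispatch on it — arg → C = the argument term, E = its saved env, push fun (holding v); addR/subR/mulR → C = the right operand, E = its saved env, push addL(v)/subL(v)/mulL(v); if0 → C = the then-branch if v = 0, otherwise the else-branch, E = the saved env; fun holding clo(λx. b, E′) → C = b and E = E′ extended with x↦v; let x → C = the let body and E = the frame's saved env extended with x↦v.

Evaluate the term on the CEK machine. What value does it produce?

Answer: 8

Derivation:
0. ⟨C=((((λp. p) 6) - -2) + 0); E=∅; K=∅⟩
1. ⟨C=(((λp. p) 6) - -2); E=∅; K=[addR]⟩
2. ⟨C=((λp. p) 6); E=∅; K=[subR :: addR]⟩
3. ⟨C=(λp. p); E=∅; K=[arg :: subR :: addR]⟩
4. ⟨C=6; E=∅; K=[fun :: subR :: addR]⟩
5. ⟨C=p; E={p↦6}; K=[subR :: addR]⟩
6. ⟨C=-2; E=∅; K=[subL(6) :: addR]⟩
7. ⟨C=0; E=∅; K=[addL(8)]⟩
→ final value 8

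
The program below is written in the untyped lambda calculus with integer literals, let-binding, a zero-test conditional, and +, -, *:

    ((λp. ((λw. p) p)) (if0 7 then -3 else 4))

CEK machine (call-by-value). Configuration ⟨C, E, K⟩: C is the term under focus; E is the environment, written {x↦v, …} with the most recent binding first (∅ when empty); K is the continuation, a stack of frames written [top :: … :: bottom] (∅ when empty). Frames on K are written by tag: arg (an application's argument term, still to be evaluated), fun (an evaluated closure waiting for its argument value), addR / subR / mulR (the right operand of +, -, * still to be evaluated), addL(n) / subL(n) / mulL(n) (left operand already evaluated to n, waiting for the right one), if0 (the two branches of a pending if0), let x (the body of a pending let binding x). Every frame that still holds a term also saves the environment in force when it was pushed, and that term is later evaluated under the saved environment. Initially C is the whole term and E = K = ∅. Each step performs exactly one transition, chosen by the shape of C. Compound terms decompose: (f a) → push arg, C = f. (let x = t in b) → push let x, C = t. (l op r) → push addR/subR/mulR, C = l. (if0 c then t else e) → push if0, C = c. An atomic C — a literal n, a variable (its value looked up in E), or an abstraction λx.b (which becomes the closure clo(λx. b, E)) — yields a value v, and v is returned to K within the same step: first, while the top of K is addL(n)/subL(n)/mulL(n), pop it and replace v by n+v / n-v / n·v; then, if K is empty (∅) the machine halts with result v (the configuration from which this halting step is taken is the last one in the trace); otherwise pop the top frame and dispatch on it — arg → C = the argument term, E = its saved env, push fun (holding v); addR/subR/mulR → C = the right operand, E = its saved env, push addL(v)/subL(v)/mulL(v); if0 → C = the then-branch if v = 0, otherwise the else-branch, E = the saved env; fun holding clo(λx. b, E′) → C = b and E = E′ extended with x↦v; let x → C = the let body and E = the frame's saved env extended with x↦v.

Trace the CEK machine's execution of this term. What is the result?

Answer: 4

Execution trace:
[0] [C=((λp. ((λw. p) p)) (if0 7 then -3 else 4)) | E=∅ | K=∅]
[1] [C=(λp. ((λw. p) p)) | E=∅ | K=[arg]]
[2] [C=(if0 7 then -3 else 4) | E=∅ | K=[fun]]
[3] [C=7 | E=∅ | K=[if0 :: fun]]
[4] [C=4 | E=∅ | K=[fun]]
[5] [C=((λw. p) p) | E={p↦4} | K=∅]
[6] [C=(λw. p) | E={p↦4} | K=[arg]]
[7] [C=p | E={p↦4} | K=[fun]]
[8] [C=p | E={w↦4, p↦4} | K=∅]
→ final value 4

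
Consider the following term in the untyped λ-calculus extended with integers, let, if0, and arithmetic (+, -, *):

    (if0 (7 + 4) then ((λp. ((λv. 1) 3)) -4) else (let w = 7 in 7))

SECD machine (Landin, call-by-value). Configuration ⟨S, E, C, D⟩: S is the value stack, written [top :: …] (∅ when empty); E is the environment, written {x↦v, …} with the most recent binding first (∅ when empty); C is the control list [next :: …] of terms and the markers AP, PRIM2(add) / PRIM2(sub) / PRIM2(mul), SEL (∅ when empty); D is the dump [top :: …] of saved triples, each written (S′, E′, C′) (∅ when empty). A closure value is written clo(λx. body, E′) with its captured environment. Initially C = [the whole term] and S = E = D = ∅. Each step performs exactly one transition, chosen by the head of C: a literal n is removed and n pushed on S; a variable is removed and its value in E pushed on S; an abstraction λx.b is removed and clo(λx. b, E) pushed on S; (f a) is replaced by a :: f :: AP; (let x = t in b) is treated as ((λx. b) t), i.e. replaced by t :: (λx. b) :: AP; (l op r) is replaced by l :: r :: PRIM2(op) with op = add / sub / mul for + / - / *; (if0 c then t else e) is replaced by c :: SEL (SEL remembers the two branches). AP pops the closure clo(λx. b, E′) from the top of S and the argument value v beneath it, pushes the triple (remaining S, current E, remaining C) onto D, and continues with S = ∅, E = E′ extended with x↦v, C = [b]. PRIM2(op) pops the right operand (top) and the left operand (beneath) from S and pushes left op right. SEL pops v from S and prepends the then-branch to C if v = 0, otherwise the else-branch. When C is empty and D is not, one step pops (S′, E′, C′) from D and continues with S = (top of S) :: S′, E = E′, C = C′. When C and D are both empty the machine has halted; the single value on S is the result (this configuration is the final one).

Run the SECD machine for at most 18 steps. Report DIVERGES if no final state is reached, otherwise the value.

step 0: <S=∅, E=∅, C=[(if0 (7 + 4) then ((λp. ((λv. 1) 3)) -4) else (let w = 7 in 7))], D=∅>
step 1: <S=∅, E=∅, C=[(7 + 4) :: SEL], D=∅>
step 2: <S=∅, E=∅, C=[7 :: 4 :: PRIM2(add) :: SEL], D=∅>
step 3: <S=[7], E=∅, C=[4 :: PRIM2(add) :: SEL], D=∅>
step 4: <S=[4 :: 7], E=∅, C=[PRIM2(add) :: SEL], D=∅>
step 5: <S=[11], E=∅, C=[SEL], D=∅>
step 6: <S=∅, E=∅, C=[(let w = 7 in 7)], D=∅>
step 7: <S=∅, E=∅, C=[7 :: (λw. 7) :: AP], D=∅>
step 8: <S=[7], E=∅, C=[(λw. 7) :: AP], D=∅>
step 9: <S=[clo(λw. 7, ∅) :: 7], E=∅, C=[AP], D=∅>
step 10: <S=∅, E={w↦7}, C=[7], D=[(∅, ∅, ∅)]>
step 11: <S=[7], E={w↦7}, C=∅, D=[(∅, ∅, ∅)]>
step 12: <S=[7], E=∅, C=∅, D=∅>
→ final value 7

Answer: 7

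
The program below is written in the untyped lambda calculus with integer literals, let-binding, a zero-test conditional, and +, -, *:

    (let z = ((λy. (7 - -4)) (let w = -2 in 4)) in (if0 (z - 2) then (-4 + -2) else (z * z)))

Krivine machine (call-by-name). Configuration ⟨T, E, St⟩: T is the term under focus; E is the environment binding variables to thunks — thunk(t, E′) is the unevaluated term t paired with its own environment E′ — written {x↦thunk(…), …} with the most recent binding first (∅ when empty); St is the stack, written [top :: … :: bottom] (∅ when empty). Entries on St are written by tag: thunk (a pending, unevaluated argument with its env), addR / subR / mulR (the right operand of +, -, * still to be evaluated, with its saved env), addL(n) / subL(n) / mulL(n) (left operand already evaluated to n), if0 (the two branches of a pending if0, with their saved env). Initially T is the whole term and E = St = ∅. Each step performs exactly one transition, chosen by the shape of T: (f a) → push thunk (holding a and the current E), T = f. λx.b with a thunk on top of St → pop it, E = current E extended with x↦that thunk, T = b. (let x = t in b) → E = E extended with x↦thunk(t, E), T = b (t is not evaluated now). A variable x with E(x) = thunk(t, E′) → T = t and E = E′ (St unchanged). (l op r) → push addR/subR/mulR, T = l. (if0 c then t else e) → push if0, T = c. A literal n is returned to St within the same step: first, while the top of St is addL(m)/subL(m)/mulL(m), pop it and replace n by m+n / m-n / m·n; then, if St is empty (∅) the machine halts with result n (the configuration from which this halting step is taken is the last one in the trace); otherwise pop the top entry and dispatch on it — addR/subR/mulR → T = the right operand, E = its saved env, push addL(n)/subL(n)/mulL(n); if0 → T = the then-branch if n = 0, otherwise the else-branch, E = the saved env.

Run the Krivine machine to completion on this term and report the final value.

Answer: 121

Derivation:
[0] ⟨T=(let z = ((λy. (7 - -4)) (let w = -2 in 4)) in (if0 (z - 2) then (-4 + -2) else (z * z))); E=∅; St=∅⟩
[1] ⟨T=(if0 (z - 2) then (-4 + -2) else (z * z)); E={z↦thunk(((λy. (7 - -4)) (let w = -2 in 4)), ∅)}; St=∅⟩
[2] ⟨T=(z - 2); E={z↦thunk(((λy. (7 - -4)) (let w = -2 in 4)), ∅)}; St=[if0]⟩
[3] ⟨T=z; E={z↦thunk(((λy. (7 - -4)) (let w = -2 in 4)), ∅)}; St=[subR :: if0]⟩
[4] ⟨T=((λy. (7 - -4)) (let w = -2 in 4)); E=∅; St=[subR :: if0]⟩
[5] ⟨T=(λy. (7 - -4)); E=∅; St=[thunk :: subR :: if0]⟩
[6] ⟨T=(7 - -4); E={y↦thunk((let w = -2 in 4), ∅)}; St=[subR :: if0]⟩
[7] ⟨T=7; E={y↦thunk((let w = -2 in 4), ∅)}; St=[subR :: subR :: if0]⟩
[8] ⟨T=-4; E={y↦thunk((let w = -2 in 4), ∅)}; St=[subL(7) :: subR :: if0]⟩
[9] ⟨T=2; E={z↦thunk(((λy. (7 - -4)) (let w = -2 in 4)), ∅)}; St=[subL(11) :: if0]⟩
[10] ⟨T=(z * z); E={z↦thunk(((λy. (7 - -4)) (let w = -2 in 4)), ∅)}; St=∅⟩
[11] ⟨T=z; E={z↦thunk(((λy. (7 - -4)) (let w = -2 in 4)), ∅)}; St=[mulR]⟩
[12] ⟨T=((λy. (7 - -4)) (let w = -2 in 4)); E=∅; St=[mulR]⟩
[13] ⟨T=(λy. (7 - -4)); E=∅; St=[thunk :: mulR]⟩
[14] ⟨T=(7 - -4); E={y↦thunk((let w = -2 in 4), ∅)}; St=[mulR]⟩
[15] ⟨T=7; E={y↦thunk((let w = -2 in 4), ∅)}; St=[subR :: mulR]⟩
[16] ⟨T=-4; E={y↦thunk((let w = -2 in 4), ∅)}; St=[subL(7) :: mulR]⟩
[17] ⟨T=z; E={z↦thunk(((λy. (7 - -4)) (let w = -2 in 4)), ∅)}; St=[mulL(11)]⟩
[18] ⟨T=((λy. (7 - -4)) (let w = -2 in 4)); E=∅; St=[mulL(11)]⟩
[19] ⟨T=(λy. (7 - -4)); E=∅; St=[thunk :: mulL(11)]⟩
[20] ⟨T=(7 - -4); E={y↦thunk((let w = -2 in 4), ∅)}; St=[mulL(11)]⟩
[21] ⟨T=7; E={y↦thunk((let w = -2 in 4), ∅)}; St=[subR :: mulL(11)]⟩
[22] ⟨T=-4; E={y↦thunk((let w = -2 in 4), ∅)}; St=[subL(7) :: mulL(11)]⟩
→ final value 121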